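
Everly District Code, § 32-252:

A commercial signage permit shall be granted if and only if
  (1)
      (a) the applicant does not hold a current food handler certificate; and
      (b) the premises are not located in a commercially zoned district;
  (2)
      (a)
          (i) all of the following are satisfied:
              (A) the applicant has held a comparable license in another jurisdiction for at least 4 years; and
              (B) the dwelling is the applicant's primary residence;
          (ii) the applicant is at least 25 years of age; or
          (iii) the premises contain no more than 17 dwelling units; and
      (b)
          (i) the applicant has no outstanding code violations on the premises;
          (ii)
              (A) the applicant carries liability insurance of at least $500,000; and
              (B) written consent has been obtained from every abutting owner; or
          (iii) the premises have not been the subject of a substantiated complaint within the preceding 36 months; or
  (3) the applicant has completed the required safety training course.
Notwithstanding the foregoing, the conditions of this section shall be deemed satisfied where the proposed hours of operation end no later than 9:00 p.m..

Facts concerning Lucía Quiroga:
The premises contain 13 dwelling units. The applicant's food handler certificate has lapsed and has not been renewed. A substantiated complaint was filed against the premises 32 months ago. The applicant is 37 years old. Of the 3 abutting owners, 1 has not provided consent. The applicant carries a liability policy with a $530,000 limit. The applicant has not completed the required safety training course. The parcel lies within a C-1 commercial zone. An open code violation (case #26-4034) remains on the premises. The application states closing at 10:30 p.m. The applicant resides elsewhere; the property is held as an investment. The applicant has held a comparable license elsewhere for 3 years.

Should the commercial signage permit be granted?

No — denied.

(a) not (food handler cert.) — met.
(b) not (commercially zoned) — fails.
So (1) is not satisfied (T AND F).
(A) prior license ≥ 4 yr — not met.
(B) primary residence — not met.
(i) = F AND F = false.
(ii) age ≥ 25 — holds.
(iii) ≤ 17 units — satisfied.
So (a) is satisfied (F OR T OR T).
(i) no code violations — fails.
(A) insurance ≥ $500,000 — satisfied.
(B) all abutters consent — not met.
(ii) = T AND F = false.
(iii) no complaint in 36 mo. — fails.
So (b) is not satisfied (F OR F OR F).
So (2) is not satisfied (T AND F).
(3) safety training — not satisfied.
Overall = F OR F OR F = false.
Exception (closes by 9 p.m.) — not satisfied.
Result: main false OR exception false → false.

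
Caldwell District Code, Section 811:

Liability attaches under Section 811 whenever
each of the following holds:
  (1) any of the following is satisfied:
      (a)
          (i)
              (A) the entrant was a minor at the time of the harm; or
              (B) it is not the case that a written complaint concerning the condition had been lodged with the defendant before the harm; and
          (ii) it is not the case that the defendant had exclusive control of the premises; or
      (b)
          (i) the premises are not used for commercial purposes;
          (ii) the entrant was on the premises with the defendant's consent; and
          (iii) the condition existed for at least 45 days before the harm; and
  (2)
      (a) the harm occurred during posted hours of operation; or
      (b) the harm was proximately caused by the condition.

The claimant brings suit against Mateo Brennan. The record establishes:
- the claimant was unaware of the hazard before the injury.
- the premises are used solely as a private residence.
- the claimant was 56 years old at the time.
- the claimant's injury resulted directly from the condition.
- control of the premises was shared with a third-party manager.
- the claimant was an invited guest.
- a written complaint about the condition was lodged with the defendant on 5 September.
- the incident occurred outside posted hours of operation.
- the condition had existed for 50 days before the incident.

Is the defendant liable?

Yes — liable.

(A) entrant a minor — fails.
(B) not (complaint lodged) — not met.
(i): F OR F → false.
(ii) not (exclusive control) — holds.
(a) = F AND T = false.
(i) not (commercial use) — satisfied.
(ii) consent to enter — met.
(iii) condition ≥45 days old — met.
So (b) is satisfied (T AND T AND T).
So (1) is satisfied (F OR T).
(a) during posted hours — not satisfied.
(b) proximate cause — holds.
So (2) is satisfied (F OR T).
Overall = T AND T = true.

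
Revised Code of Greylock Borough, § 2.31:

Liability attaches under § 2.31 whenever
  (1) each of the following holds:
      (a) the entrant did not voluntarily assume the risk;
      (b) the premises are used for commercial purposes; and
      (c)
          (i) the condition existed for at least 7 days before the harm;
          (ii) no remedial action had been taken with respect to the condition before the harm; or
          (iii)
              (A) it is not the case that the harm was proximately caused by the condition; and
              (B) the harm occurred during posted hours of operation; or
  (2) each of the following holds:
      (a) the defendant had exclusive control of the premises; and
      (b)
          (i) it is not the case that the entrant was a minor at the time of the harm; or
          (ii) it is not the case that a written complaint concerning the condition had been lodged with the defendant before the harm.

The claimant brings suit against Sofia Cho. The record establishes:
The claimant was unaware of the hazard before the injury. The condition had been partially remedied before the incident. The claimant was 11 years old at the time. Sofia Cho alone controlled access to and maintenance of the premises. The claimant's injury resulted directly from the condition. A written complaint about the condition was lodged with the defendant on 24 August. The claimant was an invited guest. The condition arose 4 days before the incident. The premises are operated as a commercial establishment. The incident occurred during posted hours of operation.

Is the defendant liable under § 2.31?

No — not liable.

(a) no assumed risk — holds.
(b) commercial use — met.
(i) condition ≥7 days old — not met.
(ii) no remedial action — fails.
(A) not (proximate cause) — not met.
(B) during posted hours — holds.
So (iii) is not satisfied (F AND T).
(c): F OR F OR F → false.
(1): T AND T AND F → false.
(a) exclusive control — met.
(i) not (entrant a minor) — fails.
(ii) not (complaint lodged) — fails.
(b) = F OR F = false.
(2): T AND F → false.
So Overall is not satisfied (F OR F).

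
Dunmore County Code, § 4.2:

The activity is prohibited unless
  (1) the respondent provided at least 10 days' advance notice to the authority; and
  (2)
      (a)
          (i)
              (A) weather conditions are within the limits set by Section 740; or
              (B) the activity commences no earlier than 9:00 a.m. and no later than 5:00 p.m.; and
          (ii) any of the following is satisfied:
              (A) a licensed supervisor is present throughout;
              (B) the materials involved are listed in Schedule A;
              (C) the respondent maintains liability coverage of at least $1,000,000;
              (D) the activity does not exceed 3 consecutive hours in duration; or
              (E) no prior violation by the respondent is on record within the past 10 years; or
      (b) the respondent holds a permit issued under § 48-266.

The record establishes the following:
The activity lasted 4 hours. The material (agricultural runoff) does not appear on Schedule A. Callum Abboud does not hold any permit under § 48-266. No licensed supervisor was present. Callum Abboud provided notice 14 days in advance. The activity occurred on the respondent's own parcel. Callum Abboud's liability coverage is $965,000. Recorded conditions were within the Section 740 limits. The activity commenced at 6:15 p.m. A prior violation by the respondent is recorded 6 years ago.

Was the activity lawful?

No — unlawful.

(1) ≥10 days' notice — holds.
(A) weather ok — satisfied.
(B) start within hours — not met.
(i): T OR F → true.
(A) supervisor present — not met.
(B) Schedule A material — fails.
(C) coverage ≥ $1,000,000 — not satisfied.
(D) ≤ 3 hrs duration — not satisfied.
(E) no prior violation — not met.
So (ii) is not satisfied (F OR F OR F OR F OR F).
So (a) is not satisfied (T AND F).
(b) holds permit — not satisfied.
(2): F OR F → false.
So Overall is not satisfied (T AND F).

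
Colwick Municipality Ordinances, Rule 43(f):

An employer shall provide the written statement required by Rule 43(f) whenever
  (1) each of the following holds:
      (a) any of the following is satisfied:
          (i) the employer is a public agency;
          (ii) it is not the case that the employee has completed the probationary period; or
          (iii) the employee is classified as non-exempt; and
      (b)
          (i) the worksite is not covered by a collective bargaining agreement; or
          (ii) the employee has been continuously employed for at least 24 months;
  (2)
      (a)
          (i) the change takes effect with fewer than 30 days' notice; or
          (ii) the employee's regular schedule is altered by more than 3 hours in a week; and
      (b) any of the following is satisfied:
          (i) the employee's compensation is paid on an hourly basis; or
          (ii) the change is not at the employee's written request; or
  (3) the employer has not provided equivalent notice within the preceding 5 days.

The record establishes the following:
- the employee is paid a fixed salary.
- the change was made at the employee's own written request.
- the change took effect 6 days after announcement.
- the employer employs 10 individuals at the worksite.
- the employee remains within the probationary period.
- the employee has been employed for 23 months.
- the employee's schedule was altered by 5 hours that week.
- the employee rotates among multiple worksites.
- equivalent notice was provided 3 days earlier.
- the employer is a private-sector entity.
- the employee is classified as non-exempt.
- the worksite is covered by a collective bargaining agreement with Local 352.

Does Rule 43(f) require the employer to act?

(i) public agency — fails.
(ii) not (past probation) — satisfied.
(iii) non-exempt — met.
So (a) is satisfied (F OR T OR T).
(i) no CBA — not met.
(ii) tenure ≥ 24 mo. — not met.
(b) = F OR F = false.
So (1) is not satisfied (T AND F).
(i) < 30 days' notice — met.
(ii) schedule shift > 3h — holds.
So (a) is satisfied (T OR T).
(i) hourly-paid — fails.
(ii) not employee-requested — fails.
So (b) is not satisfied (F OR F).
(2): T AND F → false.
(3) no recent notice — fails.
Overall: F OR F OR F → false.

No — not required.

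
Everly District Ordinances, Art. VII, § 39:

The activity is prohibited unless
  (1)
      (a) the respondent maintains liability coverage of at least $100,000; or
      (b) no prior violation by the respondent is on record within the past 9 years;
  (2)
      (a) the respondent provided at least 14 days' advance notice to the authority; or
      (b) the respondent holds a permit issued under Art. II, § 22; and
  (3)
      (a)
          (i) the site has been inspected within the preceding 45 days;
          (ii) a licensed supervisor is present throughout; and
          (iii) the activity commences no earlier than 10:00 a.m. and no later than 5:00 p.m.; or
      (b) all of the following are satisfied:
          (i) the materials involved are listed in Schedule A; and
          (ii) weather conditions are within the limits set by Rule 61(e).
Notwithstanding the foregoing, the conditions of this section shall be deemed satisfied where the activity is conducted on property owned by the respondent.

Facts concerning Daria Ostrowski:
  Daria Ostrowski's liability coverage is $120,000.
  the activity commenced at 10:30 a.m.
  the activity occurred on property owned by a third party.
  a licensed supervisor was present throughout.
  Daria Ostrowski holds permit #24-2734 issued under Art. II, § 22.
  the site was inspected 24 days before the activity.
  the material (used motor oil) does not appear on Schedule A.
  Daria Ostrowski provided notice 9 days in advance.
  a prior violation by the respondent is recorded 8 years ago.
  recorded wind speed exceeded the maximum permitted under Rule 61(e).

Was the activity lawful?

Yes — lawful.

(a) coverage ≥ $100,000 — satisfied.
(b) no prior violation — not satisfied.
(1): T OR F → true.
(a) ≥14 days' notice — not satisfied.
(b) holds permit — met.
(2): F OR T → true.
(i) site inspected — satisfied.
(ii) supervisor present — satisfied.
(iii) start within hours — holds.
(a): T AND T AND T → true.
(i) Schedule A material — not met.
(ii) weather ok — fails.
So (b) is not satisfied (F AND F).
So (3) is satisfied (T OR F).
So Overall is satisfied (T AND T AND T).
Exception (own property) — not satisfied.
Result: main true OR exception false → true.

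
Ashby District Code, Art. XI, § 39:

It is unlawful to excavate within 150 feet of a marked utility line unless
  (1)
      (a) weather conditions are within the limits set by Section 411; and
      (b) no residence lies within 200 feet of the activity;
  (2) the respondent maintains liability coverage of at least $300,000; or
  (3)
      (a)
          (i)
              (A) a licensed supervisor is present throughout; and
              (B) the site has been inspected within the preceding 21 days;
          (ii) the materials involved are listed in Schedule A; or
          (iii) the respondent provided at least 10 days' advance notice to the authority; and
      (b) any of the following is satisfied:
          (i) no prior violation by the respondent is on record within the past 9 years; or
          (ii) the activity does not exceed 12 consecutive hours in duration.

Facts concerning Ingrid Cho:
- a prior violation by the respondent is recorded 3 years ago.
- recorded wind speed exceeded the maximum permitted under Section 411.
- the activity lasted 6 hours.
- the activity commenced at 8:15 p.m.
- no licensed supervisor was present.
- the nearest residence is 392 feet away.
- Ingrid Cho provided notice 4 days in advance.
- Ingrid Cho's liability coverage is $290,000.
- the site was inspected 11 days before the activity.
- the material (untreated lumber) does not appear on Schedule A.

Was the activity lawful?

(a) weather ok — not satisfied.
(b) no residence in 200 ft — holds.
(1) = F AND T = false.
(2) coverage ≥ $300,000 — not met.
(A) supervisor present — not satisfied.
(B) site inspected — met.
(i): F AND T → false.
(ii) Schedule A material — not satisfied.
(iii) ≥10 days' notice — fails.
(a) = F OR F OR F = false.
(i) no prior violation — not met.
(ii) ≤ 12 hrs duration — holds.
(b): F OR T → true.
(3): F AND T → false.
So Overall is not satisfied (F OR F OR F).

No — unlawful.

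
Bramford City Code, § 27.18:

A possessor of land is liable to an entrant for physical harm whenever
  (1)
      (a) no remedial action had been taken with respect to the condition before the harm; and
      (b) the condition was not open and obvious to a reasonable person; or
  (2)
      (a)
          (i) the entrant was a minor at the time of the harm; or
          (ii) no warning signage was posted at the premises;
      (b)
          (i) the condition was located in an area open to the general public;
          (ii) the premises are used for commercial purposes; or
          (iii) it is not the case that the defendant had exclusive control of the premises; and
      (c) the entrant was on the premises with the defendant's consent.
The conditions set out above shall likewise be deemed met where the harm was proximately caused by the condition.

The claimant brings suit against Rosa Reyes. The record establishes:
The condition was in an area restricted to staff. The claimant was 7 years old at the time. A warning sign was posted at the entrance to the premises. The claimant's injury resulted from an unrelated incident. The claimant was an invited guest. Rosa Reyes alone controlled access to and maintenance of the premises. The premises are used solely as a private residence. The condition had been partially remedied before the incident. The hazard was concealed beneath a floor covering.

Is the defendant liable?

No — not liable.

(a) no remedial action — not satisfied.
(b) not open/obvious — satisfied.
(1): F AND T → false.
(i) entrant a minor — met.
(ii) no signage posted — not satisfied.
So (a) is satisfied (T OR F).
(i) public area — not met.
(ii) commercial use — not satisfied.
(iii) not (exclusive control) — not met.
(b): F OR F OR F → false.
(c) consent to enter — met.
(2) = T AND F AND T = false.
Overall = F OR F = false.
Exception (proximate cause) — not satisfied.
Result: main false OR exception false → false.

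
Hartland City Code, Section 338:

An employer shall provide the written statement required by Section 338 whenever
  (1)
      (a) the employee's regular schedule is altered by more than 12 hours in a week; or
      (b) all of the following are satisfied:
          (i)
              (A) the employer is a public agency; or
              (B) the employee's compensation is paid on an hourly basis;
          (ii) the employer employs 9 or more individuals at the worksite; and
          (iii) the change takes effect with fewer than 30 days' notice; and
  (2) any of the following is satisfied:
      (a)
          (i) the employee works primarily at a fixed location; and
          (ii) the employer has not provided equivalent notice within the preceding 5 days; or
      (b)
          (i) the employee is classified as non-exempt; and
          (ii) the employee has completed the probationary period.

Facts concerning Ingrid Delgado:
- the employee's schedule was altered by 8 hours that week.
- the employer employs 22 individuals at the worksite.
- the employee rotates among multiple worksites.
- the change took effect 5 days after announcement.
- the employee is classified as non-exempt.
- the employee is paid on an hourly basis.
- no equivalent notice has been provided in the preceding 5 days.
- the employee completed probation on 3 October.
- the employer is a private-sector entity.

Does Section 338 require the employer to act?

Yes — required.

(a) schedule shift > 12h — fails.
(A) public agency — not satisfied.
(B) hourly-paid — holds.
So (i) is satisfied (F OR T).
(ii) ≥ 9 at site — holds.
(iii) < 30 days' notice — satisfied.
(b): T AND T AND T → true.
(1): F OR T → true.
(i) fixed location — not met.
(ii) no recent notice — holds.
(a) = F AND T = false.
(i) non-exempt — met.
(ii) past probation — met.
So (b) is satisfied (T AND T).
(2) = F OR T = true.
Overall = T AND T = true.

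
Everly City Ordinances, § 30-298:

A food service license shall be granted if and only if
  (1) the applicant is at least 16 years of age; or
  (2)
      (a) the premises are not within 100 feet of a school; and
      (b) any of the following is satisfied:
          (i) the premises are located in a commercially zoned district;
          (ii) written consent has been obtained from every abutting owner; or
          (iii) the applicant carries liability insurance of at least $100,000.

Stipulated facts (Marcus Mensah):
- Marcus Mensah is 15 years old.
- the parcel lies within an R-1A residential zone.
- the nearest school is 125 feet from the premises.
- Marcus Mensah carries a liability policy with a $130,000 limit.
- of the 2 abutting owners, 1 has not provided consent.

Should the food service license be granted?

(1) age ≥ 16 — not satisfied.
(a) ≥100 ft from school — satisfied.
(i) commercially zoned — fails.
(ii) all abutters consent — not met.
(iii) insurance ≥ $100,000 — satisfied.
(b) = F OR F OR T = true.
(2) = T AND T = true.
Overall: F OR T → true.

Yes — granted.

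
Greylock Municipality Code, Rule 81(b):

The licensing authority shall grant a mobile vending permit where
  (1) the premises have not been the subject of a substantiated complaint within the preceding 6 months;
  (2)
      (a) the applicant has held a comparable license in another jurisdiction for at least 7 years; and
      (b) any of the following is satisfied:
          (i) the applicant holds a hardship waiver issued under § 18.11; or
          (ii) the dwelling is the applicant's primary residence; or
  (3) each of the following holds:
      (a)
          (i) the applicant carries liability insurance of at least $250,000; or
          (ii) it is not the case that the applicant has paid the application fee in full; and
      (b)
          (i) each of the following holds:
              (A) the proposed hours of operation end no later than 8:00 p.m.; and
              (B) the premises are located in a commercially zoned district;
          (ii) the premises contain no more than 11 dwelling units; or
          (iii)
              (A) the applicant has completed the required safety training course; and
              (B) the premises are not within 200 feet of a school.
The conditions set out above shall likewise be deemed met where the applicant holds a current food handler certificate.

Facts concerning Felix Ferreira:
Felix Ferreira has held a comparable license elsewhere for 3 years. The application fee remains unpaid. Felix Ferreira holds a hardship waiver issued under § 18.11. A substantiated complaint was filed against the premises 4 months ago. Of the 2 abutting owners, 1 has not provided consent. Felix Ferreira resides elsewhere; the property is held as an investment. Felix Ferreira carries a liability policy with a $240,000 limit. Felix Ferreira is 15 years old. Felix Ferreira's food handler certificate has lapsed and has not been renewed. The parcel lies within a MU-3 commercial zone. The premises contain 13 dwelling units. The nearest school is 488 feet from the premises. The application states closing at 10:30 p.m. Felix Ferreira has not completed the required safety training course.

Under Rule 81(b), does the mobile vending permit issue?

(1) no complaint in 6 mo. — fails.
(a) prior license ≥ 7 yr — not satisfied.
(i) hardship waiver — met.
(ii) primary residence — not met.
(b) = T OR F = true.
So (2) is not satisfied (F AND T).
(i) insurance ≥ $250,000 — not met.
(ii) not (fee paid) — met.
So (a) is satisfied (F OR T).
(A) closes by 8 p.m. — fails.
(B) commercially zoned — holds.
So (i) is not satisfied (F AND T).
(ii) ≤ 11 units — not satisfied.
(A) safety training — fails.
(B) ≥200 ft from school — satisfied.
So (iii) is not satisfied (F AND T).
(b): F OR F OR F → false.
(3): T AND F → false.
So Overall is not satisfied (F OR F OR F).
Exception (food handler cert.) — not satisfied.
Result: main false OR exception false → false.

No — denied.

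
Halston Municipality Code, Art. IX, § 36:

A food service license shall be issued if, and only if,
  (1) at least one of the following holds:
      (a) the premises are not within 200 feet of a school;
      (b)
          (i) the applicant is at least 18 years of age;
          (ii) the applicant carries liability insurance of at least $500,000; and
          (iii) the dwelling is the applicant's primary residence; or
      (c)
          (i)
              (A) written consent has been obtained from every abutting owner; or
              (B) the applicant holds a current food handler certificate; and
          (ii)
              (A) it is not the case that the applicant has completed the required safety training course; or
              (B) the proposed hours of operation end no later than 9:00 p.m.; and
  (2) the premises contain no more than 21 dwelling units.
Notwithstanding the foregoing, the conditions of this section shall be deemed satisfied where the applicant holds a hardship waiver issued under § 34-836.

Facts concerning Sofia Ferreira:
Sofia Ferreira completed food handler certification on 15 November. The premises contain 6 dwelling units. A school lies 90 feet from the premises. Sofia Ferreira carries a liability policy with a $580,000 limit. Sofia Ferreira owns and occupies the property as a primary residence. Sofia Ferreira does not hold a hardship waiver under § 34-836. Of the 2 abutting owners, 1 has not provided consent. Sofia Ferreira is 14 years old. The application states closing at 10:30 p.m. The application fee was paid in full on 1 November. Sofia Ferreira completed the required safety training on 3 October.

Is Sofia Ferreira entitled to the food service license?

No — denied.

(a) ≥200 ft from school — not satisfied.
(i) age ≥ 18 — not met.
(ii) insurance ≥ $500,000 — satisfied.
(iii) primary residence — met.
(b): F AND T AND T → false.
(A) all abutters consent — not satisfied.
(B) food handler cert. — met.
So (i) is satisfied (F OR T).
(A) not (safety training) — not satisfied.
(B) closes by 9 p.m. — not satisfied.
So (ii) is not satisfied (F OR F).
(c): T AND F → false.
(1) = F OR F OR F = false.
(2) ≤ 21 units — satisfied.
So Overall is not satisfied (F AND T).
Exception (hardship waiver) — not satisfied.
Result: main false OR exception false → false.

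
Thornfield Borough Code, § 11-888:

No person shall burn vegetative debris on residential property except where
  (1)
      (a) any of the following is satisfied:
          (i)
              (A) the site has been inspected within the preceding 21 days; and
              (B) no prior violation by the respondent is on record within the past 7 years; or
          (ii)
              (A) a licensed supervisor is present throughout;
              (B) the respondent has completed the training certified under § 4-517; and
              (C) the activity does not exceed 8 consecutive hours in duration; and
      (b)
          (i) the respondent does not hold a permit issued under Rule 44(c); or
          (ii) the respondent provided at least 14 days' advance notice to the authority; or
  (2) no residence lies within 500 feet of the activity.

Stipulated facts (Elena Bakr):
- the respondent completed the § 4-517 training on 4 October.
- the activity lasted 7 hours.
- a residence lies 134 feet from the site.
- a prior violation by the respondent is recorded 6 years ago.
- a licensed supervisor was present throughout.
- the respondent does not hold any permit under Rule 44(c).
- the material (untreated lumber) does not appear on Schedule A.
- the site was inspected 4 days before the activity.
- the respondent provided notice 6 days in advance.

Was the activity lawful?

Yes — lawful.

(A) site inspected — holds.
(B) no prior violation — not satisfied.
So (i) is not satisfied (T AND F).
(A) supervisor present — holds.
(B) training certified — met.
(C) ≤ 8 hrs duration — holds.
(ii): T AND T AND T → true.
(a) = F OR T = true.
(i) not (holds permit) — satisfied.
(ii) ≥14 days' notice — not satisfied.
So (b) is satisfied (T OR F).
(1) = T AND T = true.
(2) no residence in 500 ft — fails.
So Overall is satisfied (T OR F).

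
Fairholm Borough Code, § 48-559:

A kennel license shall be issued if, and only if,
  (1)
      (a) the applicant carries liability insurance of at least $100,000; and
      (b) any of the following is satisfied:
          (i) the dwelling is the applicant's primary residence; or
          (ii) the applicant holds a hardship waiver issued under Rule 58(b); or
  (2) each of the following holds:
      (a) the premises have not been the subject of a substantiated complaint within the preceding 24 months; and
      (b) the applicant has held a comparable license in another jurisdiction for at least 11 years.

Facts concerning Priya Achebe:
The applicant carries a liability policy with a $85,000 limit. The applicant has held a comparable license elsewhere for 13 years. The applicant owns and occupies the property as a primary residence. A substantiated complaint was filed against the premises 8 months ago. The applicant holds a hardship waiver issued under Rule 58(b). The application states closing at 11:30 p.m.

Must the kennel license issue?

(a) insurance ≥ $100,000 — not met.
(i) primary residence — satisfied.
(ii) hardship waiver — holds.
So (b) is satisfied (T OR T).
(1): F AND T → false.
(a) no complaint in 24 mo. — not met.
(b) prior license ≥ 11 yr — met.
So (2) is not satisfied (F AND T).
Overall: F OR F → false.

No — denied.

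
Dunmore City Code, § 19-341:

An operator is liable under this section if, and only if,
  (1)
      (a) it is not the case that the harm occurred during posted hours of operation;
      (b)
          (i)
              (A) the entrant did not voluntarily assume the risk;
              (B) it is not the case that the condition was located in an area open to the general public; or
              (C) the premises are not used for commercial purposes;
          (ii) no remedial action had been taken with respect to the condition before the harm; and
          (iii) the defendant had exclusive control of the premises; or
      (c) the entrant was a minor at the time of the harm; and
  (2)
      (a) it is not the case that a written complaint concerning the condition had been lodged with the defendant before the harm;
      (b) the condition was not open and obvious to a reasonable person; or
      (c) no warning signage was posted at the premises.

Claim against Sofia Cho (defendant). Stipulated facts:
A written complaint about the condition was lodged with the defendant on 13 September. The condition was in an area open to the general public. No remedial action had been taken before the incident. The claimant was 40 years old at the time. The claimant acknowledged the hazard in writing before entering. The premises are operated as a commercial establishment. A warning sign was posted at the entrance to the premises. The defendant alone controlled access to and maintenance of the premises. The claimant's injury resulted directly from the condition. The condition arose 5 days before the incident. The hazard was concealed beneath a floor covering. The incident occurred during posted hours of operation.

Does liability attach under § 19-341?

No — not liable.

(a) not (during posted hours) — not met.
(A) no assumed risk — not satisfied.
(B) not (public area) — fails.
(C) not (commercial use) — not met.
(i) = F OR F OR F = false.
(ii) no remedial action — holds.
(iii) exclusive control — holds.
(b): F AND T AND T → false.
(c) entrant a minor — not satisfied.
So (1) is not satisfied (F OR F OR F).
(a) not (complaint lodged) — not satisfied.
(b) not open/obvious — holds.
(c) no signage posted — fails.
So (2) is satisfied (F OR T OR F).
Overall = F AND T = false.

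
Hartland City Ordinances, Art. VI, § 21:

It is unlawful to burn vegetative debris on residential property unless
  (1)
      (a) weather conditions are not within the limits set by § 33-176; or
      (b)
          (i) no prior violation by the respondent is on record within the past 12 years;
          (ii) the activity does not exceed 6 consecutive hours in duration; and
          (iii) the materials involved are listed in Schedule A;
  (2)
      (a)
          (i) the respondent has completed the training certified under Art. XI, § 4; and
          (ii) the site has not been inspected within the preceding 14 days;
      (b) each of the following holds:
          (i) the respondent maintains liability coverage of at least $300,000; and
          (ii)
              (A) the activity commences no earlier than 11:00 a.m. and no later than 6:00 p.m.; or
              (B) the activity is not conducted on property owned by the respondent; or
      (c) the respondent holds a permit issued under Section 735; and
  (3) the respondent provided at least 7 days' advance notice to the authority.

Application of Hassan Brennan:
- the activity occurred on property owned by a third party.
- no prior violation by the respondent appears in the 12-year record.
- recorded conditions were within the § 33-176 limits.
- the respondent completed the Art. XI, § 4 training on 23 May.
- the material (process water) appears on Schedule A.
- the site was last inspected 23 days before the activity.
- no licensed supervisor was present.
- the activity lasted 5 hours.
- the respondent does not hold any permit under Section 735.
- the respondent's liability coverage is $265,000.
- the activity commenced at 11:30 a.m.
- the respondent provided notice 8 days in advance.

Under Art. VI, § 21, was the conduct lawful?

Yes — lawful.

(a) not (weather ok) — fails.
(i) no prior violation — satisfied.
(ii) ≤ 6 hrs duration — holds.
(iii) Schedule A material — met.
(b): T AND T AND T → true.
So (1) is satisfied (F OR T).
(i) training certified — holds.
(ii) not (site inspected) — met.
(a): T AND T → true.
(i) coverage ≥ $300,000 — fails.
(A) start within hours — satisfied.
(B) not (own property) — met.
(ii) = T OR T = true.
(b): F AND T → false.
(c) holds permit — not satisfied.
So (2) is satisfied (T OR F OR F).
(3) ≥7 days' notice — holds.
Overall = T AND T AND T = true.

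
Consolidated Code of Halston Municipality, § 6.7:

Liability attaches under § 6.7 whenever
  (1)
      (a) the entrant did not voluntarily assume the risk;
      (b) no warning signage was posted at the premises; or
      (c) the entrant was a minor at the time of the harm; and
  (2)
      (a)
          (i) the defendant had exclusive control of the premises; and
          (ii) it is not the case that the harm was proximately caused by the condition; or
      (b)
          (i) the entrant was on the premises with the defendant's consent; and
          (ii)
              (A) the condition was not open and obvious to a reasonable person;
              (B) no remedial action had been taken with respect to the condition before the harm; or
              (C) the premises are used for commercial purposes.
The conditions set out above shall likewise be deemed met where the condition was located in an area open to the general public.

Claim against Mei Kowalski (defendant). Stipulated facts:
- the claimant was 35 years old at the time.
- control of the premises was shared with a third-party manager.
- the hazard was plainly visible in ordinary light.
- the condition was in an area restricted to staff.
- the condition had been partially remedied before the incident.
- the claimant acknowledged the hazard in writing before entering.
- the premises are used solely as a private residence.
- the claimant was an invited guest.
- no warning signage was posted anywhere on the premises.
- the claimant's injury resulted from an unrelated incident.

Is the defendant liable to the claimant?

No — not liable.

(a) no assumed risk — not met.
(b) no signage posted — met.
(c) entrant a minor — not satisfied.
(1): F OR T OR F → true.
(i) exclusive control — not satisfied.
(ii) not (proximate cause) — satisfied.
(a) = F AND T = false.
(i) consent to enter — holds.
(A) not open/obvious — not met.
(B) no remedial action — fails.
(C) commercial use — not satisfied.
(ii): F OR F OR F → false.
So (b) is not satisfied (T AND F).
(2): F OR F → false.
Overall: T AND F → false.
Exception (public area) — not satisfied.
Result: main false OR exception false → false.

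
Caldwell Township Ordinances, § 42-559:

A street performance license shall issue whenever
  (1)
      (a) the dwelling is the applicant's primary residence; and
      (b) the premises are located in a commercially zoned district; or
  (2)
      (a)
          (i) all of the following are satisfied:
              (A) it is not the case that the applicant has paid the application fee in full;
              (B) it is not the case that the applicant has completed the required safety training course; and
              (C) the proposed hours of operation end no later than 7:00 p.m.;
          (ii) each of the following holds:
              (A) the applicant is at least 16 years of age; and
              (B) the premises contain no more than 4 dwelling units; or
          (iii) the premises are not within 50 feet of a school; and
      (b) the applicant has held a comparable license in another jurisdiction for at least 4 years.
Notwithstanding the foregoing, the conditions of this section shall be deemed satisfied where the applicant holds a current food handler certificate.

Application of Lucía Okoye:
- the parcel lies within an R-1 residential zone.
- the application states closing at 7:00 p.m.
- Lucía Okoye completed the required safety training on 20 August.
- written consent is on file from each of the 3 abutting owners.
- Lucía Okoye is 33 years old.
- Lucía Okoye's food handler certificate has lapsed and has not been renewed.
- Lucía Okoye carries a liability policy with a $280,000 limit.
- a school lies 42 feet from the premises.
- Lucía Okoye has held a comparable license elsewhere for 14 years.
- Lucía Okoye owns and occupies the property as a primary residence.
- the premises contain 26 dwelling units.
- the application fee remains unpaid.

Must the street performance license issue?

(a) primary residence — met.
(b) commercially zoned — not satisfied.
So (1) is not satisfied (T AND F).
(A) not (fee paid) — met.
(B) not (safety training) — fails.
(C) closes by 7 p.m. — holds.
(i) = T AND F AND T = false.
(A) age ≥ 16 — holds.
(B) ≤ 4 units — fails.
(ii) = T AND F = false.
(iii) ≥50 ft from school — fails.
So (a) is not satisfied (F OR F OR F).
(b) prior license ≥ 4 yr — holds.
(2) = F AND T = false.
Overall: F OR F → false.
Exception (food handler cert.) — not satisfied.
Result: main false OR exception false → false.

No — denied.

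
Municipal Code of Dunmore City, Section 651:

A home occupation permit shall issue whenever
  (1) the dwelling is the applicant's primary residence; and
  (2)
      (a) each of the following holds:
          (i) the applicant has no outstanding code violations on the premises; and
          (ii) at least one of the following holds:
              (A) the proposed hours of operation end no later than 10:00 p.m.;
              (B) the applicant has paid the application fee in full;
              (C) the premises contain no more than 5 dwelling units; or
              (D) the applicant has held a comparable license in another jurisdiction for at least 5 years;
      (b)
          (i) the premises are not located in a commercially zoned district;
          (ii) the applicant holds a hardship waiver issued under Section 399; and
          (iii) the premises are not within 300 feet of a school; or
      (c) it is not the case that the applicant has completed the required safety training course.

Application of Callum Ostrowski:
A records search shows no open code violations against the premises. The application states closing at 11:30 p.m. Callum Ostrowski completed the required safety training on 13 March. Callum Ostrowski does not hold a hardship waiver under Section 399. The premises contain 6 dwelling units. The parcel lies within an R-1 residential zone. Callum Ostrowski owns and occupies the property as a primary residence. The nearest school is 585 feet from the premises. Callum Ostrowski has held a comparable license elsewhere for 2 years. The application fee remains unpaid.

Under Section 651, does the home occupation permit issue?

No — denied.

(1) primary residence — holds.
(i) no code violations — holds.
(A) closes by 10 p.m. — not met.
(B) fee paid — not met.
(C) ≤ 5 units — fails.
(D) prior license ≥ 5 yr — fails.
So (ii) is not satisfied (F OR F OR F OR F).
So (a) is not satisfied (T AND F).
(i) not (commercially zoned) — holds.
(ii) hardship waiver — not satisfied.
(iii) ≥300 ft from school — holds.
(b) = T AND F AND T = false.
(c) not (safety training) — not met.
So (2) is not satisfied (F OR F OR F).
Overall: T AND F → false.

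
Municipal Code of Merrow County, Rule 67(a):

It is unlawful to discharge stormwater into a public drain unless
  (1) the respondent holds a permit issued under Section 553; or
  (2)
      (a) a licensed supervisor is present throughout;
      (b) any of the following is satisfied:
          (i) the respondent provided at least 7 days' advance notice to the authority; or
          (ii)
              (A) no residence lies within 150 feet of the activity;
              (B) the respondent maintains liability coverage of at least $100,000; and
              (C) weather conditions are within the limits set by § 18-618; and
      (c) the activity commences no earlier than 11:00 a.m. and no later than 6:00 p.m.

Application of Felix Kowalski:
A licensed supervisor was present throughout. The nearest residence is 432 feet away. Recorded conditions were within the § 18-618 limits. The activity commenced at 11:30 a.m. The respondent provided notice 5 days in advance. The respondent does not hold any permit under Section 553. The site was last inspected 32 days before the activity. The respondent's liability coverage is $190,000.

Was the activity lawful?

(1) holds permit — not satisfied.
(a) supervisor present — satisfied.
(i) ≥7 days' notice — not satisfied.
(A) no residence in 150 ft — met.
(B) coverage ≥ $100,000 — met.
(C) weather ok — met.
(ii) = T AND T AND T = true.
So (b) is satisfied (F OR T).
(c) start within hours — holds.
So (2) is satisfied (T AND T AND T).
Overall: F OR T → true.

Yes — lawful.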